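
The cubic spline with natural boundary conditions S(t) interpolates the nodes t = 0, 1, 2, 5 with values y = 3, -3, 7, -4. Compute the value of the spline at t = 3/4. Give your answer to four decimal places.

Put M_i = S'' at the i-th knot. Here h = (1, 1, 3) and Δ = (-6, 10, -11/3), so the interior equations h_(i-1)·M_(i-1) + 2(h_(i-1)+h_i)·M_i + h_i·M_(i+1) = 6(Δ_i − Δ_(i-1)) read
  1·M_0 + 4·M_1 + 1·M_2 = 6(Δ_1 - Δ_0) = 96
  1·M_1 + 8·M_2 + 3·M_3 = 6(Δ_2 - Δ_1) = -82
Natural end conditions: M_0 = M_3 = 0.
Forward elimination and back-substitution give M_0 = 0, M_1 = 850/31, M_2 = -424/31, M_3 = 0.
On [0, 1], S(t) = 3 - 983/93·t + 0·t² + 425/93·t³.
With t = 3/4: S(3/4) = -5951/1984.

-2.9995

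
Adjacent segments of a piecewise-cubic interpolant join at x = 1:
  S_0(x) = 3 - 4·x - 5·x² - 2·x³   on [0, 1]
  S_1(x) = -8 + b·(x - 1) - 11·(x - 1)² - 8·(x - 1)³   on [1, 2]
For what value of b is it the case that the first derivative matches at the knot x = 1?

S_0'(x) = -4 - 10·x - 6·x², so S_0'(1) = -20. On the right, S_1'(1) = b, so b = -20.

-20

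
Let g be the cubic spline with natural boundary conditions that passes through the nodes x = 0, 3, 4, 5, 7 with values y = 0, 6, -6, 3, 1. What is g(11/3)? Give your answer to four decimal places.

Put M_i = g'' at the i-th knot. Here h = (3, 1, 1, 2) and Δ = (2, -12, 9, -1), so the interior equations h_(i-1)·M_(i-1) + 2(h_(i-1)+h_i)·M_i + h_i·M_(i+1) = 6(Δ_i − Δ_(i-1)) read
  3·M_0 + 8·M_1 + 1·M_2 = 6(Δ_1 - Δ_0) = -84
  1·M_1 + 4·M_2 + 1·M_3 = 6(Δ_2 - Δ_1) = 126
  1·M_2 + 6·M_3 + 2·M_4 = 6(Δ_3 - Δ_2) = -60
Natural end conditions: M_0 = M_4 = 0.
Solving: M_0 = 0, M_1 = -1374/89, M_2 = 3516/89, M_3 = -1476/89, M_4 = 0.
On [3, 4], g(x) = 6 - 1196/89·(x - 3) - 687/89·(x - 3)² + 815/89·(x - 3)³.
With (x - 3) = 2/3: g(11/3) = -8834/2403.

-3.6762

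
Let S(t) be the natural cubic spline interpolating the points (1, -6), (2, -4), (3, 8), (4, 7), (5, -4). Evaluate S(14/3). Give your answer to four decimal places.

0.1323

With m_i denoting the second derivative at x_i, h_i = 1, 1, 1, 1, and Δ_i = (y_(i+1) − y_i)/h_i = 2, 12, -1, -11:
  1·m_0 + 4·m_1 + 1·m_2 = 6(Δ_1 - Δ_0) = 60
  1·m_1 + 4·m_2 + 1·m_3 = 6(Δ_2 - Δ_1) = -78
  1·m_2 + 4·m_3 + 1·m_4 = 6(Δ_3 - Δ_2) = -60
Natural end conditions: m_0 = m_4 = 0.
Forward elimination and back-substitution give m_0 = 0, m_1 = 144/7, m_2 = -156/7, m_3 = -66/7, m_4 = 0.
On [4, 5], S(t) = 7 - 55/7·(t - 4) - 33/7·(t - 4)² + 11/7·(t - 4)³.
With (t - 4) = 2/3: S(14/3) = 25/189.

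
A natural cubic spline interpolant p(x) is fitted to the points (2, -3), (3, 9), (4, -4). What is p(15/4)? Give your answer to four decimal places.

Write M_i for p''(x_i). With h_i = 1, 1 and divided differences Δ_i = 12, -13, the continuity of p' gives the tridiagonal system
  1·M_0 + 4·M_1 + 1·M_2 = 6(Δ_1 - Δ_0) = -150
Natural end conditions: M_0 = M_2 = 0.
Solving the tridiagonal system: M_0 = 0, M_1 = -75/2, M_2 = 0.
On [3, 4], p(x) = 9 - 1/2·(x - 3) - 75/4·(x - 3)² + 25/4·(x - 3)³.
With (x - 3) = 3/4: p(15/4) = 183/256.

0.7148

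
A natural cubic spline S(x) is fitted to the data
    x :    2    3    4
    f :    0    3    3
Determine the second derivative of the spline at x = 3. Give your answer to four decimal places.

Put m_i = S'' at the i-th knot. Here h = (1, 1) and Δ = (3, 0), so the interior equations h_(i-1)·m_(i-1) + 2(h_(i-1)+h_i)·m_i + h_i·m_(i+1) = 6(Δ_i − Δ_(i-1)) read
  1·m_0 + 4·m_1 + 1·m_2 = 6(Δ_1 - Δ_0) = -18
Natural end conditions: m_0 = m_2 = 0.
Hence m_0 = 0, m_1 = -9/2, m_2 = 0.

-4.5000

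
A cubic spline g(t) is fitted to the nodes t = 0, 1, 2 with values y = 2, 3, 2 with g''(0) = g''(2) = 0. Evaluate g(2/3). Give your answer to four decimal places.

2.8519

With M_i denoting the second derivative at x_i, h_i = 1, 1, and Δ_i = (y_(i+1) − y_i)/h_i = 1, -1:
  1·M_0 + 4·M_1 + 1·M_2 = 6(Δ_1 - Δ_0) = -12
Natural end conditions: M_0 = M_2 = 0.
Solving: M_0 = 0, M_1 = -3, M_2 = 0.
On [0, 1], g(t) = 2 + 3/2·t + 0·t² - 1/2·t³.
With t = 2/3: g(2/3) = 77/27.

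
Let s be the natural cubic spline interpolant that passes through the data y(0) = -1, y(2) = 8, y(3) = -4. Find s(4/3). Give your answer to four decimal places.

9.0741

Put M_i = s'' at the i-th knot. Here h = (2, 1) and Δ = (9/2, -12), so the interior equations h_(i-1)·M_(i-1) + 2(h_(i-1)+h_i)·M_i + h_i·M_(i+1) = 6(Δ_i − Δ_(i-1)) read
  2·M_0 + 6·M_1 + 1·M_2 = 6(Δ_1 - Δ_0) = -99
Natural end conditions: M_0 = M_2 = 0.
Solving the tridiagonal system: M_0 = 0, M_1 = -33/2, M_2 = 0.
On [0, 2], s(t) = -1 + 10·t + 0·t² - 11/8·t³.
With t = 4/3: s(4/3) = 245/27.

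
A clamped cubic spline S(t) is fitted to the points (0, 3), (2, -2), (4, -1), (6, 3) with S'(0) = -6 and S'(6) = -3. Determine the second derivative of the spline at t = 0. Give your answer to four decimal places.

Let M_i = S''(x_i). Step sizes h_i = 2, 2, 2; slopes of the chords Δ_i = (y_(i+1) - y_i)/h_i = -5/2, 1/2, 2.
  2·M_0 + 8·M_1 + 2·M_2 = 6(Δ_1 - Δ_0) = 18
  2·M_1 + 8·M_2 + 2·M_3 = 6(Δ_2 - Δ_1) = 9
Clamped end conditions give two more equations: 2h_0·M_0 + h_0·M_1 = 6(Δ_0 - S'(0)) = 21 and h_2·M_2 + 2h_2·M_3 = 6(S'(6) - Δ_2) = -30.
Forward elimination and back-substitution give M_0 = 26/5, M_1 = 1/10, M_2 = 17/5, M_3 = -46/5.

5.2000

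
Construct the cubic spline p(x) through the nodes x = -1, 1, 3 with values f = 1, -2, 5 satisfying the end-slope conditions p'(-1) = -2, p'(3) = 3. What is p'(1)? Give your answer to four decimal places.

1.2500

Put σ_i = p'' at the i-th knot. Here h = (2, 2) and Δ = (-3/2, 7/2), so the interior equations h_(i-1)·σ_(i-1) + 2(h_(i-1)+h_i)·σ_i + h_i·σ_(i+1) = 6(Δ_i − Δ_(i-1)) read
  2·σ_0 + 8·σ_1 + 2·σ_2 = 6(Δ_1 - Δ_0) = 30
Clamped end conditions give two more equations: 2h_0·σ_0 + h_0·σ_1 = 6(Δ_0 - p'(-1)) = 3 and h_1·σ_1 + 2h_1·σ_2 = 6(p'(3) - Δ_1) = -3.
Solving the tridiagonal system: σ_0 = -7/4, σ_1 = 5, σ_2 = -13/4.
On [1, 3], p'(x) = b_1 + 2c_1·(x - 1) + 3d_1·(x - 1)² with b_1 = Δ_1 - h_1(2σ_1 + σ_2)/6 = 5/4, c_1 = σ_1/2 = 5/2, d_1 = (σ_2 - σ_1)/(6h_1) = -11/16. So p'(1) = 5/4.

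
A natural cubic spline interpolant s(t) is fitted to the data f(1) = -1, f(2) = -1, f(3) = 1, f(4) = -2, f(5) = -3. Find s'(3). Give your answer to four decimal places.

-0.5000

With M_i denoting the second derivative at x_i, h_i = 1, 1, 1, 1, and Δ_i = (y_(i+1) − y_i)/h_i = 0, 2, -3, -1:
  1·M_0 + 4·M_1 + 1·M_2 = 6(Δ_1 - Δ_0) = 12
  1·M_1 + 4·M_2 + 1·M_3 = 6(Δ_2 - Δ_1) = -30
  1·M_2 + 4·M_3 + 1·M_4 = 6(Δ_3 - Δ_2) = 12
Natural end conditions: M_0 = M_4 = 0.
Solving: M_0 = 0, M_1 = 39/7, M_2 = -72/7, M_3 = 39/7, M_4 = 0.
On [3, 4], s'(t) = b_2 + 2c_2·(t - 3) + 3d_2·(t - 3)² with b_2 = Δ_2 - h_2(2M_2 + M_3)/6 = -1/2, c_2 = M_2/2 = -36/7, d_2 = (M_3 - M_2)/(6h_2) = 37/14. So s'(3) = -1/2.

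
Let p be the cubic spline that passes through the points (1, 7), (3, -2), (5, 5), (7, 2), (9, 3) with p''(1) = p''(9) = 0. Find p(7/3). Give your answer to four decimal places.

With M_i denoting the second derivative at x_i, h_i = 2, 2, 2, 2, and Δ_i = (y_(i+1) − y_i)/h_i = -9/2, 7/2, -3/2, 1/2:
  2·M_0 + 8·M_1 + 2·M_2 = 6(Δ_1 - Δ_0) = 48
  2·M_1 + 8·M_2 + 2·M_3 = 6(Δ_2 - Δ_1) = -30
  2·M_2 + 8·M_3 + 2·M_4 = 6(Δ_3 - Δ_2) = 12
Natural end conditions: M_0 = M_4 = 0.
Solving the tridiagonal system: M_0 = 0, M_1 = 213/28, M_2 = -45/7, M_3 = 87/28, M_4 = 0.
On [1, 3], p(t) = 7 - 197/28·(t - 1) + 0·(t - 1)² + 71/112·(t - 1)³.
With (t - 1) = 4/3: p(7/3) = -166/189.

-0.8783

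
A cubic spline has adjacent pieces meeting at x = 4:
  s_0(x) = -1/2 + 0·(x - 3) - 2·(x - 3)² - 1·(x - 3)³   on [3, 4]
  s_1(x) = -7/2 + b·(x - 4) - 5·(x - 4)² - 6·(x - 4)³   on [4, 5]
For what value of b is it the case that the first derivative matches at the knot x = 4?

s_0'(x) = 0 - 4·(x - 3) - 3·(x - 3)², so s_0'(4) = -7. On the right, s_1'(4) = b, so b = -7.

-7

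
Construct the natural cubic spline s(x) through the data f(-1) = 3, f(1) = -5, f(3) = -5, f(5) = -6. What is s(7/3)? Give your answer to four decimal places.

-5.3556

Let m_i = s''(x_i). Step sizes h_i = 2, 2, 2; slopes of the chords Δ_i = (y_(i+1) - y_i)/h_i = -4, 0, -1/2.
  2·m_0 + 8·m_1 + 2·m_2 = 6(Δ_1 - Δ_0) = 24
  2·m_1 + 8·m_2 + 2·m_3 = 6(Δ_2 - Δ_1) = -3
Natural end conditions: m_0 = m_3 = 0.
Solving the tridiagonal system: m_0 = 0, m_1 = 33/10, m_2 = -6/5, m_3 = 0.
On [1, 3], s(x) = -5 - 9/5·(x - 1) + 33/20·(x - 1)² - 3/8·(x - 1)³.
With (x - 1) = 4/3: s(7/3) = -241/45.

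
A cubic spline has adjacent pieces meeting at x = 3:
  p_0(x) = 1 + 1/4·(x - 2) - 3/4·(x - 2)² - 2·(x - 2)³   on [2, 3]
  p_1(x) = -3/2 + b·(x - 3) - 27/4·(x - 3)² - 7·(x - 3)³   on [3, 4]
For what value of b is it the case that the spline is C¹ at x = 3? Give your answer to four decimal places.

-7.2500

p_0'(x) = 1/4 - 3/2·(x - 2) - 6·(x - 2)², so p_0'(3) = -29/4. On the right, p_1'(3) = b, so b = -29/4.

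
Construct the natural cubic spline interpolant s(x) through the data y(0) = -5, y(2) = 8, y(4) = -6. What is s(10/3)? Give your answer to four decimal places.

0.6667

Put σ_i = s'' at the i-th knot. Here h = (2, 2) and Δ = (13/2, -7), so the interior equations h_(i-1)·σ_(i-1) + 2(h_(i-1)+h_i)·σ_i + h_i·σ_(i+1) = 6(Δ_i − Δ_(i-1)) read
  2·σ_0 + 8·σ_1 + 2·σ_2 = 6(Δ_1 - Δ_0) = -81
Natural end conditions: σ_0 = σ_2 = 0.
Solving: σ_0 = 0, σ_1 = -81/8, σ_2 = 0.
On [2, 4], s(x) = 8 - 1/4·(x - 2) - 81/16·(x - 2)² + 27/32·(x - 2)³.
With (x - 2) = 4/3: s(10/3) = 2/3.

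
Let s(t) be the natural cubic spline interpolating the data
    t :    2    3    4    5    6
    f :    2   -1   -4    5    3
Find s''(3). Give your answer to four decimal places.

Put M_i = s'' at the i-th knot. Here h = (1, 1, 1, 1) and Δ = (-3, -3, 9, -2), so the interior equations h_(i-1)·M_(i-1) + 2(h_(i-1)+h_i)·M_i + h_i·M_(i+1) = 6(Δ_i − Δ_(i-1)) read
  1·M_0 + 4·M_1 + 1·M_2 = 6(Δ_1 - Δ_0) = 0
  1·M_1 + 4·M_2 + 1·M_3 = 6(Δ_2 - Δ_1) = 72
  1·M_2 + 4·M_3 + 1·M_4 = 6(Δ_3 - Δ_2) = -66
Natural end conditions: M_0 = M_4 = 0.
Solving: M_0 = 0, M_1 = -177/28, M_2 = 177/7, M_3 = -639/28, M_4 = 0.

-6.3214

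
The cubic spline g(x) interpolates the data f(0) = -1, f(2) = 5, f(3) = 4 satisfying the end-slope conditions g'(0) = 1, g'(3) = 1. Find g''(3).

10

Put M_i = g'' at the i-th knot. Here h = (2, 1) and Δ = (3, -1), so the interior equations h_(i-1)·M_(i-1) + 2(h_(i-1)+h_i)·M_i + h_i·M_(i+1) = 6(Δ_i − Δ_(i-1)) read
  2·M_0 + 6·M_1 + 1·M_2 = 6(Δ_1 - Δ_0) = -24
Clamped end conditions give two more equations: 2h_0·M_0 + h_0·M_1 = 6(Δ_0 - g'(0)) = 12 and h_1·M_1 + 2h_1·M_2 = 6(g'(3) - Δ_1) = 12.
Solving the tridiagonal system: M_0 = 7, M_1 = -8, M_2 = 10.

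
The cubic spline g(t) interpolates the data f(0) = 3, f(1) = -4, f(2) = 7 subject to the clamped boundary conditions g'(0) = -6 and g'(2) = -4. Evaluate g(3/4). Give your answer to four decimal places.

Let M_i = g''(x_i). Step sizes h_i = 1, 1; slopes of the chords Δ_i = (y_(i+1) - y_i)/h_i = -7, 11.
  1·M_0 + 4·M_1 + 1·M_2 = 6(Δ_1 - Δ_0) = 108
Clamped end conditions give two more equations: 2h_0·M_0 + h_0·M_1 = 6(Δ_0 - g'(0)) = -6 and h_1·M_1 + 2h_1·M_2 = 6(g'(2) - Δ_1) = -90.
Forward elimination and back-substitution give M_0 = -29, M_1 = 52, M_2 = -71.
On [0, 1], g(t) = 3 - 6·t - 29/2·t² + 27/2·t³.
With t = 3/4: g(3/4) = -507/128.

-3.9609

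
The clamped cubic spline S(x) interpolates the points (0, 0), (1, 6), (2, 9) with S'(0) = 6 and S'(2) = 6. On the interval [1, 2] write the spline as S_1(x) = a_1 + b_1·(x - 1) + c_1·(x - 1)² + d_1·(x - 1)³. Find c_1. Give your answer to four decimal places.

Let σ_i = S''(x_i). Step sizes h_i = 1, 1; slopes of the chords Δ_i = (y_(i+1) - y_i)/h_i = 6, 3.
  1·σ_0 + 4·σ_1 + 1·σ_2 = 6(Δ_1 - Δ_0) = -18
Clamped end conditions give two more equations: 2h_0·σ_0 + h_0·σ_1 = 6(Δ_0 - S'(0)) = 0 and h_1·σ_1 + 2h_1·σ_2 = 6(S'(2) - Δ_1) = 18.
Hence σ_0 = 9/2, σ_1 = -9, σ_2 = 27/2.
On [1, 2], with S_1(x) = a_1 + b_1·(x - 1) + c_1·(x - 1)² + d_1·(x - 1)³: c_1 = σ_1/2 = -9/2, d_1 = (σ_2 - σ_1)/(6h_1) = 15/4, b_1 = Δ_1 - h_1(2σ_1 + σ_2)/6 = 15/4.

-4.5000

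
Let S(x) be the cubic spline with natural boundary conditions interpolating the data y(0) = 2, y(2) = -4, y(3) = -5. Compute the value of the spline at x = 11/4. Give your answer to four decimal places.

Let σ_i = S''(x_i). Step sizes h_i = 2, 1; slopes of the chords Δ_i = (y_(i+1) - y_i)/h_i = -3, -1.
  2·σ_0 + 6·σ_1 + 1·σ_2 = 6(Δ_1 - Δ_0) = 12
Natural end conditions: σ_0 = σ_2 = 0.
Forward elimination and back-substitution give σ_0 = 0, σ_1 = 2, σ_2 = 0.
On [2, 3], S(x) = -4 - 5/3·(x - 2) + 1·(x - 2)² - 1/3·(x - 2)³.
With (x - 2) = 3/4: S(11/4) = -309/64.

-4.8281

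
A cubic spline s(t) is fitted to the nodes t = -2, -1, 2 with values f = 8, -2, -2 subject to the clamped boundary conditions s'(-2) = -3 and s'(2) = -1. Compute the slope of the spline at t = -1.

Put M_i = s'' at the i-th knot. Here h = (1, 3) and Δ = (-10, 0), so the interior equations h_(i-1)·M_(i-1) + 2(h_(i-1)+h_i)·M_i + h_i·M_(i+1) = 6(Δ_i − Δ_(i-1)) read
  1·M_0 + 8·M_1 + 3·M_2 = 6(Δ_1 - Δ_0) = 60
Clamped end conditions give two more equations: 2h_0·M_0 + h_0·M_1 = 6(Δ_0 - s'(-2)) = -42 and h_1·M_1 + 2h_1·M_2 = 6(s'(2) - Δ_1) = -6.
Forward elimination and back-substitution give M_0 = -28, M_1 = 14, M_2 = -8.
On [-1, 2], s'(t) = b_1 + 2c_1·(t + 1) + 3d_1·(t + 1)² with b_1 = Δ_1 - h_1(2M_1 + M_2)/6 = -10, c_1 = M_1/2 = 7, d_1 = (M_2 - M_1)/(6h_1) = -11/9. So s'(-1) = -10.

-10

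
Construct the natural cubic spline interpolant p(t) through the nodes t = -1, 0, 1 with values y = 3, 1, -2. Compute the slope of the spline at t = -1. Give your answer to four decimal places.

Let M_i = p''(x_i). Step sizes h_i = 1, 1; slopes of the chords Δ_i = (y_(i+1) - y_i)/h_i = -2, -3.
  1·M_0 + 4·M_1 + 1·M_2 = 6(Δ_1 - Δ_0) = -6
Natural end conditions: M_0 = M_2 = 0.
Solving the tridiagonal system: M_0 = 0, M_1 = -3/2, M_2 = 0.
On [-1, 0], p'(t) = b_0 + 2c_0·(t + 1) + 3d_0·(t + 1)² with b_0 = Δ_0 - h_0(2M_0 + M_1)/6 = -7/4, c_0 = M_0/2 = 0, d_0 = (M_1 - M_0)/(6h_0) = -1/4. So p'(-1) = -7/4.

-1.7500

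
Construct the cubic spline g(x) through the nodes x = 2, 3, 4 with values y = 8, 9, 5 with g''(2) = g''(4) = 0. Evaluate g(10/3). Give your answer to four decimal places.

8.1296

Let M_i = g''(x_i). Step sizes h_i = 1, 1; slopes of the chords Δ_i = (y_(i+1) - y_i)/h_i = 1, -4.
  1·M_0 + 4·M_1 + 1·M_2 = 6(Δ_1 - Δ_0) = -30
Natural end conditions: M_0 = M_2 = 0.
Solving the tridiagonal system: M_0 = 0, M_1 = -15/2, M_2 = 0.
On [3, 4], g(x) = 9 - 3/2·(x - 3) - 15/4·(x - 3)² + 5/4·(x - 3)³.
With (x - 3) = 1/3: g(10/3) = 439/54.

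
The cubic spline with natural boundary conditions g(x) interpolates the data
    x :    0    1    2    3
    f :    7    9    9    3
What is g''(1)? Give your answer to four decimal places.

-0.8000

Put M_i = g'' at the i-th knot. Here h = (1, 1, 1) and Δ = (2, 0, -6), so the interior equations h_(i-1)·M_(i-1) + 2(h_(i-1)+h_i)·M_i + h_i·M_(i+1) = 6(Δ_i − Δ_(i-1)) read
  1·M_0 + 4·M_1 + 1·M_2 = 6(Δ_1 - Δ_0) = -12
  1·M_1 + 4·M_2 + 1·M_3 = 6(Δ_2 - Δ_1) = -36
Natural end conditions: M_0 = M_3 = 0.
Hence M_0 = 0, M_1 = -4/5, M_2 = -44/5, M_3 = 0.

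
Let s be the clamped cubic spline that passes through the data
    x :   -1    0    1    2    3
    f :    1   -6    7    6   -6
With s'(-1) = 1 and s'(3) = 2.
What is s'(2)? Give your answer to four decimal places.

With M_i denoting the second derivative at x_i, h_i = 1, 1, 1, 1, and Δ_i = (y_(i+1) − y_i)/h_i = -7, 13, -1, -12:
  1·M_0 + 4·M_1 + 1·M_2 = 6(Δ_1 - Δ_0) = 120
  1·M_1 + 4·M_2 + 1·M_3 = 6(Δ_2 - Δ_1) = -84
  1·M_2 + 4·M_3 + 1·M_4 = 6(Δ_3 - Δ_2) = -66
Clamped end conditions give two more equations: 2h_0·M_0 + h_0·M_1 = 6(Δ_0 - s'(-1)) = -48 and h_3·M_3 + 2h_3·M_4 = 6(s'(3) - Δ_3) = 84.
Hence M_0 = -97/2, M_1 = 49, M_2 = -55/2, M_3 = -23, M_4 = 107/2.
On [2, 3], s'(x) = b_3 + 2c_3·(x - 2) + 3d_3·(x - 2)² with b_3 = Δ_3 - h_3(2M_3 + M_4)/6 = -53/4, c_3 = M_3/2 = -23/2, d_3 = (M_4 - M_3)/(6h_3) = 51/4. So s'(2) = -53/4.

-13.2500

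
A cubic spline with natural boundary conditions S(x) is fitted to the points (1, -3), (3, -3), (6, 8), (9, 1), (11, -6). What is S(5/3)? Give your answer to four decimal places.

-3.6699

With M_i denoting the second derivative at x_i, h_i = 2, 3, 3, 2, and Δ_i = (y_(i+1) − y_i)/h_i = 0, 11/3, -7/3, -7/2:
  2·M_0 + 10·M_1 + 3·M_2 = 6(Δ_1 - Δ_0) = 22
  3·M_1 + 12·M_2 + 3·M_3 = 6(Δ_2 - Δ_1) = -36
  3·M_2 + 10·M_3 + 2·M_4 = 6(Δ_3 - Δ_2) = -7
Natural end conditions: M_0 = M_4 = 0.
Solving: M_0 = 0, M_1 = 1153/340, M_2 = -135/34, M_3 = 167/340, M_4 = 0.
On [1, 3], S(x) = -3 - 1153/1020·(x - 1) + 0·(x - 1)² + 1153/4080·(x - 1)³.
With (x - 1) = 2/3: S(5/3) = -25267/6885.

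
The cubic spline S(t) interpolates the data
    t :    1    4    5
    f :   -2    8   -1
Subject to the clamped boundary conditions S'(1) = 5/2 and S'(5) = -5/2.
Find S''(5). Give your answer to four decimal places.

Write M_i for S''(x_i). With h_i = 3, 1 and divided differences Δ_i = 10/3, -9, the continuity of S' gives the tridiagonal system
  3·M_0 + 8·M_1 + 1·M_2 = 6(Δ_1 - Δ_0) = -74
Clamped end conditions give two more equations: 2h_0·M_0 + h_0·M_1 = 6(Δ_0 - S'(1)) = 5 and h_1·M_1 + 2h_1·M_2 = 6(S'(5) - Δ_1) = 39.
Hence M_0 = 53/6, M_1 = -16, M_2 = 55/2.

27.5000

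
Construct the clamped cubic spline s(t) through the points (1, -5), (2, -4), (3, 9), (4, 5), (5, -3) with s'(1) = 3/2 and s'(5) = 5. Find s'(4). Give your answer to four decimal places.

Write σ_i for s''(x_i). With h_i = 1, 1, 1, 1 and divided differences Δ_i = 1, 13, -4, -8, the continuity of s' gives the tridiagonal system
  1·σ_0 + 4·σ_1 + 1·σ_2 = 6(Δ_1 - Δ_0) = 72
  1·σ_1 + 4·σ_2 + 1·σ_3 = 6(Δ_2 - Δ_1) = -102
  1·σ_2 + 4·σ_3 + 1·σ_4 = 6(Δ_3 - Δ_2) = -24
Clamped end conditions give two more equations: 2h_0·σ_0 + h_0·σ_1 = 6(Δ_0 - s'(1)) = -3 and h_3·σ_3 + 2h_3·σ_4 = 6(s'(5) - Δ_3) = 78.
Forward elimination and back-substitution give σ_0 = -131/8, σ_1 = 119/4, σ_2 = -245/8, σ_3 = -37/4, σ_4 = 349/8.
On [4, 5], s'(t) = b_3 + 2c_3·(t - 4) + 3d_3·(t - 4)² with b_3 = Δ_3 - h_3(2σ_3 + σ_4)/6 = -195/16, c_3 = σ_3/2 = -37/8, d_3 = (σ_4 - σ_3)/(6h_3) = 141/16. So s'(4) = -195/16.

-12.1875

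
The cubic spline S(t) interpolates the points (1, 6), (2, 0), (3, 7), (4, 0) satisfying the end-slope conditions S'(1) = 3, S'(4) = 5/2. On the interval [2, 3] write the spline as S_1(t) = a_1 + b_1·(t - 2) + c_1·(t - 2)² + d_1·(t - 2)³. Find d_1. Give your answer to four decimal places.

Write M_i for S''(x_i). With h_i = 1, 1, 1 and divided differences Δ_i = -6, 7, -7, the continuity of S' gives the tridiagonal system
  1·M_0 + 4·M_1 + 1·M_2 = 6(Δ_1 - Δ_0) = 78
  1·M_1 + 4·M_2 + 1·M_3 = 6(Δ_2 - Δ_1) = -84
Clamped end conditions give two more equations: 2h_0·M_0 + h_0·M_1 = 6(Δ_0 - S'(1)) = -54 and h_2·M_2 + 2h_2·M_3 = 6(S'(4) - Δ_2) = 57.
Solving: M_0 = -145/3, M_1 = 128/3, M_2 = -133/3, M_3 = 152/3.
On [2, 3], with S_1(t) = a_1 + b_1·(t - 2) + c_1·(t - 2)² + d_1·(t - 2)³: c_1 = M_1/2 = 64/3, d_1 = (M_2 - M_1)/(6h_1) = -29/2, b_1 = Δ_1 - h_1(2M_1 + M_2)/6 = 1/6.

-14.5000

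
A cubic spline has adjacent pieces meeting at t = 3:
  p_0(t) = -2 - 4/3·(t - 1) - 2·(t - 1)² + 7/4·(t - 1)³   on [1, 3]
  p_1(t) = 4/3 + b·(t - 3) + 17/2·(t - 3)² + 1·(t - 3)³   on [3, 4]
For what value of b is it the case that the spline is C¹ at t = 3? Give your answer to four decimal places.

p_0'(t) = -4/3 - 4·(t - 1) + 21/4·(t - 1)², so p_0'(3) = 35/3. On the right, p_1'(3) = b, so b = 35/3.

11.6667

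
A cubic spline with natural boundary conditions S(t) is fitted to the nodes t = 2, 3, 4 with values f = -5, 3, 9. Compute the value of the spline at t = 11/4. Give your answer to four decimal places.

1.1641

Write m_i for S''(x_i). With h_i = 1, 1 and divided differences Δ_i = 8, 6, the continuity of S' gives the tridiagonal system
  1·m_0 + 4·m_1 + 1·m_2 = 6(Δ_1 - Δ_0) = -12
Natural end conditions: m_0 = m_2 = 0.
Hence m_0 = 0, m_1 = -3, m_2 = 0.
On [2, 3], S(t) = -5 + 17/2·(t - 2) + 0·(t - 2)² - 1/2·(t - 2)³.
With (t - 2) = 3/4: S(11/4) = 149/128.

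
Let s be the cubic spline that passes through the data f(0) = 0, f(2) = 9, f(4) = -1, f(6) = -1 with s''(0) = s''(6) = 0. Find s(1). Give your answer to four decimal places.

6.6500

With M_i denoting the second derivative at x_i, h_i = 2, 2, 2, and Δ_i = (y_(i+1) − y_i)/h_i = 9/2, -5, 0:
  2·M_0 + 8·M_1 + 2·M_2 = 6(Δ_1 - Δ_0) = -57
  2·M_1 + 8·M_2 + 2·M_3 = 6(Δ_2 - Δ_1) = 30
Natural end conditions: M_0 = M_3 = 0.
Solving: M_0 = 0, M_1 = -43/5, M_2 = 59/10, M_3 = 0.
On [0, 2], s(x) = 0 + 221/30·x + 0·x² - 43/60·x³.
With x = 1: s(1) = 133/20.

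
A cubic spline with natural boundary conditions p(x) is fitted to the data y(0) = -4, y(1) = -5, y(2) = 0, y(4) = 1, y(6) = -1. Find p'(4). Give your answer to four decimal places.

Let σ_i = p''(x_i). Step sizes h_i = 1, 1, 2, 2; slopes of the chords Δ_i = (y_(i+1) - y_i)/h_i = -1, 5, 1/2, -1.
  1·σ_0 + 4·σ_1 + 1·σ_2 = 6(Δ_1 - Δ_0) = 36
  1·σ_1 + 6·σ_2 + 2·σ_3 = 6(Δ_2 - Δ_1) = -27
  2·σ_2 + 8·σ_3 + 2·σ_4 = 6(Δ_3 - Δ_2) = -9
Natural end conditions: σ_0 = σ_4 = 0.
Solving the tridiagonal system: σ_0 = 0, σ_1 = 297/28, σ_2 = -45/7, σ_3 = 27/56, σ_4 = 0.
On [4, 6], p'(x) = b_3 + 2c_3·(x - 4) + 3d_3·(x - 4)² with b_3 = Δ_3 - h_3(2σ_3 + σ_4)/6 = -37/28, c_3 = σ_3/2 = 27/112, d_3 = (σ_4 - σ_3)/(6h_3) = -9/224. So p'(4) = -37/28.

-1.3214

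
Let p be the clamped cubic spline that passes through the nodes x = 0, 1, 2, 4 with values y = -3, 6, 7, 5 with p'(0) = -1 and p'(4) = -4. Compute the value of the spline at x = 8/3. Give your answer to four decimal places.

With M_i denoting the second derivative at x_i, h_i = 1, 1, 2, and Δ_i = (y_(i+1) − y_i)/h_i = 9, 1, -1:
  1·M_0 + 4·M_1 + 1·M_2 = 6(Δ_1 - Δ_0) = -48
  1·M_1 + 6·M_2 + 2·M_3 = 6(Δ_2 - Δ_1) = -12
Clamped end conditions give two more equations: 2h_0·M_0 + h_0·M_1 = 6(Δ_0 - p'(0)) = 60 and h_2·M_2 + 2h_2·M_3 = 6(p'(4) - Δ_2) = -18.
Hence M_0 = 459/11, M_1 = -258/11, M_2 = 45/11, M_3 = -72/11.
On [2, 4], p(x) = 7 - 17/11·(x - 2) + 45/22·(x - 2)² - 39/44·(x - 2)³.
With (x - 2) = 2/3: p(8/3) = 655/99.

6.6162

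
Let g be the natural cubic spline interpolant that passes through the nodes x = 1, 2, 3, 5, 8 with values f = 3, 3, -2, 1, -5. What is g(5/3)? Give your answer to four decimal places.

Put M_i = g'' at the i-th knot. Here h = (1, 1, 2, 3) and Δ = (0, -5, 3/2, -2), so the interior equations h_(i-1)·M_(i-1) + 2(h_(i-1)+h_i)·M_i + h_i·M_(i+1) = 6(Δ_i − Δ_(i-1)) read
  1·M_0 + 4·M_1 + 1·M_2 = 6(Δ_1 - Δ_0) = -30
  1·M_1 + 6·M_2 + 2·M_3 = 6(Δ_2 - Δ_1) = 39
  2·M_2 + 10·M_3 + 3·M_4 = 6(Δ_3 - Δ_2) = -21
Natural end conditions: M_0 = M_4 = 0.
Solving: M_0 = 0, M_1 = -1056/107, M_2 = 1014/107, M_3 = -855/214, M_4 = 0.
On [1, 2], g(x) = 3 + 176/107·(x - 1) + 0·(x - 1)² - 176/107·(x - 1)³.
With (x - 1) = 2/3: g(5/3) = 10427/2889.

3.6092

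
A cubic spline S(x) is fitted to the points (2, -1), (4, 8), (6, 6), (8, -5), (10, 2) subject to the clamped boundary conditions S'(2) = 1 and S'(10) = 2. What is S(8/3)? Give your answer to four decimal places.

With σ_i denoting the second derivative at x_i, h_i = 2, 2, 2, 2, and Δ_i = (y_(i+1) − y_i)/h_i = 9/2, -1, -11/2, 7/2:
  2·σ_0 + 8·σ_1 + 2·σ_2 = 6(Δ_1 - Δ_0) = -33
  2·σ_1 + 8·σ_2 + 2·σ_3 = 6(Δ_2 - Δ_1) = -27
  2·σ_2 + 8·σ_3 + 2·σ_4 = 6(Δ_3 - Δ_2) = 54
Clamped end conditions give two more equations: 2h_0·σ_0 + h_0·σ_1 = 6(Δ_0 - S'(2)) = 21 and h_3·σ_3 + 2h_3·σ_4 = 6(S'(10) - Δ_3) = -9.
Forward elimination and back-substitution give σ_0 = 863/112, σ_1 = -275/56, σ_2 = -73/16, σ_3 = 541/56, σ_4 = -793/112.
On [2, 4], S(x) = -1 + 1·(x - 2) + 863/224·(x - 2)² - 471/448·(x - 2)³.
With (x - 2) = 2/3: S(8/3) = 269/252.

1.0675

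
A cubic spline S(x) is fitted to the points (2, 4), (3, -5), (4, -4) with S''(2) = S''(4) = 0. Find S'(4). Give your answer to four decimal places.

With M_i denoting the second derivative at x_i, h_i = 1, 1, and Δ_i = (y_(i+1) − y_i)/h_i = -9, 1:
  1·M_0 + 4·M_1 + 1·M_2 = 6(Δ_1 - Δ_0) = 60
Natural end conditions: M_0 = M_2 = 0.
Hence M_0 = 0, M_1 = 15, M_2 = 0.
On [3, 4], S'(x) = b_1 + 2c_1·(x - 3) + 3d_1·(x - 3)² with b_1 = Δ_1 - h_1(2M_1 + M_2)/6 = -4, c_1 = M_1/2 = 15/2, d_1 = (M_2 - M_1)/(6h_1) = -5/2. So S'(4) = 7/2.

3.5000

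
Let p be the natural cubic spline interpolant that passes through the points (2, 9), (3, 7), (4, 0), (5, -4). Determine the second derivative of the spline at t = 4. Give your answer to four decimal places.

6.8000

Write σ_i for p''(x_i). With h_i = 1, 1, 1 and divided differences Δ_i = -2, -7, -4, the continuity of p' gives the tridiagonal system
  1·σ_0 + 4·σ_1 + 1·σ_2 = 6(Δ_1 - Δ_0) = -30
  1·σ_1 + 4·σ_2 + 1·σ_3 = 6(Δ_2 - Δ_1) = 18
Natural end conditions: σ_0 = σ_3 = 0.
Solving the tridiagonal system: σ_0 = 0, σ_1 = -46/5, σ_2 = 34/5, σ_3 = 0.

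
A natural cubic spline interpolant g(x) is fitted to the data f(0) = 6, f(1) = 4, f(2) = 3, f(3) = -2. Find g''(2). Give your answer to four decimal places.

Write σ_i for g''(x_i). With h_i = 1, 1, 1 and divided differences Δ_i = -2, -1, -5, the continuity of g' gives the tridiagonal system
  1·σ_0 + 4·σ_1 + 1·σ_2 = 6(Δ_1 - Δ_0) = 6
  1·σ_1 + 4·σ_2 + 1·σ_3 = 6(Δ_2 - Δ_1) = -24
Natural end conditions: σ_0 = σ_3 = 0.
Hence σ_0 = 0, σ_1 = 16/5, σ_2 = -34/5, σ_3 = 0.

-6.8000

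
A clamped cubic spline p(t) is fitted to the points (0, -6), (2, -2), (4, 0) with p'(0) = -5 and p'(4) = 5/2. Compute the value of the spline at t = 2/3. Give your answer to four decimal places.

-6.8704

Write m_i for p''(x_i). With h_i = 2, 2 and divided differences Δ_i = 2, 1, the continuity of p' gives the tridiagonal system
  2·m_0 + 8·m_1 + 2·m_2 = 6(Δ_1 - Δ_0) = -6
Clamped end conditions give two more equations: 2h_0·m_0 + h_0·m_1 = 6(Δ_0 - p'(0)) = 42 and h_1·m_1 + 2h_1·m_2 = 6(p'(4) - Δ_1) = 9.
Solving: m_0 = 105/8, m_1 = -21/4, m_2 = 39/8.
On [0, 2], p(t) = -6 - 5·t + 105/16·t² - 49/32·t³.
With t = 2/3: p(2/3) = -371/54.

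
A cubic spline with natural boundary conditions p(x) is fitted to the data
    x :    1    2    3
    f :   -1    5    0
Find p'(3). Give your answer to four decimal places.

-7.7500

Let σ_i = p''(x_i). Step sizes h_i = 1, 1; slopes of the chords Δ_i = (y_(i+1) - y_i)/h_i = 6, -5.
  1·σ_0 + 4·σ_1 + 1·σ_2 = 6(Δ_1 - Δ_0) = -66
Natural end conditions: σ_0 = σ_2 = 0.
Forward elimination and back-substitution give σ_0 = 0, σ_1 = -33/2, σ_2 = 0.
On [2, 3], p'(x) = b_1 + 2c_1·(x - 2) + 3d_1·(x - 2)² with b_1 = Δ_1 - h_1(2σ_1 + σ_2)/6 = 1/2, c_1 = σ_1/2 = -33/4, d_1 = (σ_2 - σ_1)/(6h_1) = 11/4. So p'(3) = -31/4.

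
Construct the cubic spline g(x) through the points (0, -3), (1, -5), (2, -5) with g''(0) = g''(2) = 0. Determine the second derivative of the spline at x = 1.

3

Put σ_i = g'' at the i-th knot. Here h = (1, 1) and Δ = (-2, 0), so the interior equations h_(i-1)·σ_(i-1) + 2(h_(i-1)+h_i)·σ_i + h_i·σ_(i+1) = 6(Δ_i − Δ_(i-1)) read
  1·σ_0 + 4·σ_1 + 1·σ_2 = 6(Δ_1 - Δ_0) = 12
Natural end conditions: σ_0 = σ_2 = 0.
Forward elimination and back-substitution give σ_0 = 0, σ_1 = 3, σ_2 = 0.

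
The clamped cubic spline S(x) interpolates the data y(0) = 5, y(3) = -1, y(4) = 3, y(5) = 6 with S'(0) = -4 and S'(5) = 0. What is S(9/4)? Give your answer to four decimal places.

-1.6870

With m_i denoting the second derivative at x_i, h_i = 3, 1, 1, and Δ_i = (y_(i+1) − y_i)/h_i = -2, 4, 3:
  3·m_0 + 8·m_1 + 1·m_2 = 6(Δ_1 - Δ_0) = 36
  1·m_1 + 4·m_2 + 1·m_3 = 6(Δ_2 - Δ_1) = -6
Clamped end conditions give two more equations: 2h_0·m_0 + h_0·m_1 = 6(Δ_0 - S'(0)) = 12 and h_2·m_2 + 2h_2·m_3 = 6(S'(5) - Δ_2) = -18.
Solving: m_0 = -10/29, m_1 = 136/29, m_2 = -14/29, m_3 = -254/29.
On [0, 3], S(x) = 5 - 4·x - 5/29·x² + 73/261·x³.
With x = 9/4: S(9/4) = -3131/1856.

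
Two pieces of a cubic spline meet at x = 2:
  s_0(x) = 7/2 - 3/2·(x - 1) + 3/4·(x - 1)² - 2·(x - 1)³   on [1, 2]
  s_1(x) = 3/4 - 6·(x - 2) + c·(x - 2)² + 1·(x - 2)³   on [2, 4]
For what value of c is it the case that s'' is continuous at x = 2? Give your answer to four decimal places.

-5.2500

s_0''(x) = 3/2 - 12·(x - 1), so s_0''(2) = -21/2. On the right, s_1''(2) = 2c, so c = -21/4.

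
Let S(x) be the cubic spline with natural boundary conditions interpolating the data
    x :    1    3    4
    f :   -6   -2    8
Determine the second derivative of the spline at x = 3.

8

Put σ_i = S'' at the i-th knot. Here h = (2, 1) and Δ = (2, 10), so the interior equations h_(i-1)·σ_(i-1) + 2(h_(i-1)+h_i)·σ_i + h_i·σ_(i+1) = 6(Δ_i − Δ_(i-1)) read
  2·σ_0 + 6·σ_1 + 1·σ_2 = 6(Δ_1 - Δ_0) = 48
Natural end conditions: σ_0 = σ_2 = 0.
Forward elimination and back-substitution give σ_0 = 0, σ_1 = 8, σ_2 = 0.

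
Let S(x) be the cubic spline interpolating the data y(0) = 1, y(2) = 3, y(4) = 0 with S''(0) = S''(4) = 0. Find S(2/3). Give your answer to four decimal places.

With M_i denoting the second derivative at x_i, h_i = 2, 2, and Δ_i = (y_(i+1) − y_i)/h_i = 1, -3/2:
  2·M_0 + 8·M_1 + 2·M_2 = 6(Δ_1 - Δ_0) = -15
Natural end conditions: M_0 = M_2 = 0.
Hence M_0 = 0, M_1 = -15/8, M_2 = 0.
On [0, 2], S(x) = 1 + 13/8·x + 0·x² - 5/32·x³.
With x = 2/3: S(2/3) = 55/27.

2.0370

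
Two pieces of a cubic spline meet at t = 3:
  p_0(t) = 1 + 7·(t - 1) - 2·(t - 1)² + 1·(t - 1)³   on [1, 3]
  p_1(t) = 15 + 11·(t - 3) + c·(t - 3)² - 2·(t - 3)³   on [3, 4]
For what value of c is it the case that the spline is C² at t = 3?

4

p_0''(t) = -4 + 6·(t - 1), so p_0''(3) = 8. On the right, p_1''(3) = 2c, so c = 4.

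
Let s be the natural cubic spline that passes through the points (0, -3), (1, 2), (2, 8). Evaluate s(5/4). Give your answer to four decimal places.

Put M_i = s'' at the i-th knot. Here h = (1, 1) and Δ = (5, 6), so the interior equations h_(i-1)·M_(i-1) + 2(h_(i-1)+h_i)·M_i + h_i·M_(i+1) = 6(Δ_i − Δ_(i-1)) read
  1·M_0 + 4·M_1 + 1·M_2 = 6(Δ_1 - Δ_0) = 6
Natural end conditions: M_0 = M_2 = 0.
Solving: M_0 = 0, M_1 = 3/2, M_2 = 0.
On [1, 2], s(t) = 2 + 11/2·(t - 1) + 3/4·(t - 1)² - 1/4·(t - 1)³.
With (t - 1) = 1/4: s(5/4) = 875/256.

3.4180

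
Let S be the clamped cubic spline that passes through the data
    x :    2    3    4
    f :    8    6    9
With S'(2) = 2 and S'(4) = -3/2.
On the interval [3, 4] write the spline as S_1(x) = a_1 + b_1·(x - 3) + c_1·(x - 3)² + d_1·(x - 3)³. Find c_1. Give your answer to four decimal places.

With M_i denoting the second derivative at x_i, h_i = 1, 1, and Δ_i = (y_(i+1) − y_i)/h_i = -2, 3:
  1·M_0 + 4·M_1 + 1·M_2 = 6(Δ_1 - Δ_0) = 30
Clamped end conditions give two more equations: 2h_0·M_0 + h_0·M_1 = 6(Δ_0 - S'(2)) = -24 and h_1·M_1 + 2h_1·M_2 = 6(S'(4) - Δ_1) = -27.
Forward elimination and back-substitution give M_0 = -85/4, M_1 = 37/2, M_2 = -91/4.
On [3, 4], with S_1(x) = a_1 + b_1·(x - 3) + c_1·(x - 3)² + d_1·(x - 3)³: c_1 = M_1/2 = 37/4, d_1 = (M_2 - M_1)/(6h_1) = -55/8, b_1 = Δ_1 - h_1(2M_1 + M_2)/6 = 5/8.

9.2500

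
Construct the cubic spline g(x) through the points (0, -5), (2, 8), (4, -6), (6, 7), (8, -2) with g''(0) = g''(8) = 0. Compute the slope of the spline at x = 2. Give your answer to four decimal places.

-3.0536

Let m_i = g''(x_i). Step sizes h_i = 2, 2, 2, 2; slopes of the chords Δ_i = (y_(i+1) - y_i)/h_i = 13/2, -7, 13/2, -9/2.
  2·m_0 + 8·m_1 + 2·m_2 = 6(Δ_1 - Δ_0) = -81
  2·m_1 + 8·m_2 + 2·m_3 = 6(Δ_2 - Δ_1) = 81
  2·m_2 + 8·m_3 + 2·m_4 = 6(Δ_3 - Δ_2) = -66
Natural end conditions: m_0 = m_4 = 0.
Hence m_0 = 0, m_1 = -1605/112, m_2 = 471/28, m_3 = -1395/112, m_4 = 0.
On [2, 4], g'(x) = b_1 + 2c_1·(x - 2) + 3d_1·(x - 2)² with b_1 = Δ_1 - h_1(2m_1 + m_2)/6 = -171/56, c_1 = m_1/2 = -1605/224, d_1 = (m_2 - m_1)/(6h_1) = 1163/448. So g'(2) = -171/56.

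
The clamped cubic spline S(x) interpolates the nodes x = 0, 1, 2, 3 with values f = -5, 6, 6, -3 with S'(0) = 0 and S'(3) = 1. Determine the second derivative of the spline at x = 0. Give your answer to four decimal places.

44.6667

Write m_i for S''(x_i). With h_i = 1, 1, 1 and divided differences Δ_i = 11, 0, -9, the continuity of S' gives the tridiagonal system
  1·m_0 + 4·m_1 + 1·m_2 = 6(Δ_1 - Δ_0) = -66
  1·m_1 + 4·m_2 + 1·m_3 = 6(Δ_2 - Δ_1) = -54
Clamped end conditions give two more equations: 2h_0·m_0 + h_0·m_1 = 6(Δ_0 - S'(0)) = 66 and h_2·m_2 + 2h_2·m_3 = 6(S'(3) - Δ_2) = 60.
Hence m_0 = 134/3, m_1 = -70/3, m_2 = -52/3, m_3 = 116/3.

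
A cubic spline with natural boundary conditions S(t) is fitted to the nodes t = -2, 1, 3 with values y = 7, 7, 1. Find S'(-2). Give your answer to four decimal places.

Put m_i = S'' at the i-th knot. Here h = (3, 2) and Δ = (0, -3), so the interior equations h_(i-1)·m_(i-1) + 2(h_(i-1)+h_i)·m_i + h_i·m_(i+1) = 6(Δ_i − Δ_(i-1)) read
  3·m_0 + 10·m_1 + 2·m_2 = 6(Δ_1 - Δ_0) = -18
Natural end conditions: m_0 = m_2 = 0.
Forward elimination and back-substitution give m_0 = 0, m_1 = -9/5, m_2 = 0.
On [-2, 1], S'(t) = b_0 + 2c_0·(t + 2) + 3d_0·(t + 2)² with b_0 = Δ_0 - h_0(2m_0 + m_1)/6 = 9/10, c_0 = m_0/2 = 0, d_0 = (m_1 - m_0)/(6h_0) = -1/10. So S'(-2) = 9/10.

0.9000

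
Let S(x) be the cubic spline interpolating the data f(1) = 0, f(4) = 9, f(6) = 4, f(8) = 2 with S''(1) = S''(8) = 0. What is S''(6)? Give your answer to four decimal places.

2.0526

Write σ_i for S''(x_i). With h_i = 3, 2, 2 and divided differences Δ_i = 3, -5/2, -1, the continuity of S' gives the tridiagonal system
  3·σ_0 + 10·σ_1 + 2·σ_2 = 6(Δ_1 - Δ_0) = -33
  2·σ_1 + 8·σ_2 + 2·σ_3 = 6(Δ_2 - Δ_1) = 9
Natural end conditions: σ_0 = σ_3 = 0.
Forward elimination and back-substitution give σ_0 = 0, σ_1 = -141/38, σ_2 = 39/19, σ_3 = 0.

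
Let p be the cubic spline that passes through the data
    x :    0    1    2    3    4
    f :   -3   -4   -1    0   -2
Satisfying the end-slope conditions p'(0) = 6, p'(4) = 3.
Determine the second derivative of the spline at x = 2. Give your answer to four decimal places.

With M_i denoting the second derivative at x_i, h_i = 1, 1, 1, 1, and Δ_i = (y_(i+1) − y_i)/h_i = -1, 3, 1, -2:
  1·M_0 + 4·M_1 + 1·M_2 = 6(Δ_1 - Δ_0) = 24
  1·M_1 + 4·M_2 + 1·M_3 = 6(Δ_2 - Δ_1) = -12
  1·M_2 + 4·M_3 + 1·M_4 = 6(Δ_3 - Δ_2) = -18
Clamped end conditions give two more equations: 2h_0·M_0 + h_0·M_1 = 6(Δ_0 - p'(0)) = -42 and h_3·M_3 + 2h_3·M_4 = 6(p'(4) - Δ_3) = 30.
Hence M_0 = -393/14, M_1 = 99/7, M_2 = -9/2, M_3 = -57/7, M_4 = 267/14.

-4.5000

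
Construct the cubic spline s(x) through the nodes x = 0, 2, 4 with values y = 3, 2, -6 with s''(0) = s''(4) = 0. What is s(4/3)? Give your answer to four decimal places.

2.9815

Let M_i = s''(x_i). Step sizes h_i = 2, 2; slopes of the chords Δ_i = (y_(i+1) - y_i)/h_i = -1/2, -4.
  2·M_0 + 8·M_1 + 2·M_2 = 6(Δ_1 - Δ_0) = -21
Natural end conditions: M_0 = M_2 = 0.
Solving the tridiagonal system: M_0 = 0, M_1 = -21/8, M_2 = 0.
On [0, 2], s(x) = 3 + 3/8·x + 0·x² - 7/32·x³.
With x = 4/3: s(4/3) = 161/54.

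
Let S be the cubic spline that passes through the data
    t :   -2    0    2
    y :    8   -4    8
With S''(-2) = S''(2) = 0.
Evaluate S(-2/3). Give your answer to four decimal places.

Write σ_i for S''(x_i). With h_i = 2, 2 and divided differences Δ_i = -6, 6, the continuity of S' gives the tridiagonal system
  2·σ_0 + 8·σ_1 + 2·σ_2 = 6(Δ_1 - Δ_0) = 72
Natural end conditions: σ_0 = σ_2 = 0.
Solving: σ_0 = 0, σ_1 = 9, σ_2 = 0.
On [-2, 0], S(t) = 8 - 9·(t + 2) + 0·(t + 2)² + 3/4·(t + 2)³.
With (t + 2) = 4/3: S(-2/3) = -20/9.

-2.2222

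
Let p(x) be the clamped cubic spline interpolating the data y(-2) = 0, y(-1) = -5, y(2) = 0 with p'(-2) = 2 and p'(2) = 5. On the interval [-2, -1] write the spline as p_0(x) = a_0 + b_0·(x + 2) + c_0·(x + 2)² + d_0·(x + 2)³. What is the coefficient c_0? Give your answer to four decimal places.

-12.6250

Let m_i = p''(x_i). Step sizes h_i = 1, 3; slopes of the chords Δ_i = (y_(i+1) - y_i)/h_i = -5, 5/3.
  1·m_0 + 8·m_1 + 3·m_2 = 6(Δ_1 - Δ_0) = 40
Clamped end conditions give two more equations: 2h_0·m_0 + h_0·m_1 = 6(Δ_0 - p'(-2)) = -42 and h_1·m_1 + 2h_1·m_2 = 6(p'(2) - Δ_1) = 20.
Hence m_0 = -101/4, m_1 = 17/2, m_2 = -11/12.
On [-2, -1], with p_0(x) = a_0 + b_0·(x + 2) + c_0·(x + 2)² + d_0·(x + 2)³: c_0 = m_0/2 = -101/8, d_0 = (m_1 - m_0)/(6h_0) = 45/8, b_0 = Δ_0 - h_0(2m_0 + m_1)/6 = 2.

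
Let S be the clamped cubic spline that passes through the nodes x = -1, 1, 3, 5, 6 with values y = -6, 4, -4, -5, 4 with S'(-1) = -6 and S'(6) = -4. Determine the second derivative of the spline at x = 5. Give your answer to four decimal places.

Put M_i = S'' at the i-th knot. Here h = (2, 2, 2, 1) and Δ = (5, -4, -1/2, 9), so the interior equations h_(i-1)·M_(i-1) + 2(h_(i-1)+h_i)·M_i + h_i·M_(i+1) = 6(Δ_i − Δ_(i-1)) read
  2·M_0 + 8·M_1 + 2·M_2 = 6(Δ_1 - Δ_0) = -54
  2·M_1 + 8·M_2 + 2·M_3 = 6(Δ_2 - Δ_1) = 21
  2·M_2 + 6·M_3 + 1·M_4 = 6(Δ_3 - Δ_2) = 57
Clamped end conditions give two more equations: 2h_0·M_0 + h_0·M_1 = 6(Δ_0 - S'(-1)) = 66 and h_3·M_3 + 2h_3·M_4 = 6(S'(6) - Δ_3) = -78.
Forward elimination and back-substitution give M_0 = 3947/172, M_1 = -1109/86, M_2 = 281/172, M_3 = 725/43, M_4 = -4079/86.

16.8605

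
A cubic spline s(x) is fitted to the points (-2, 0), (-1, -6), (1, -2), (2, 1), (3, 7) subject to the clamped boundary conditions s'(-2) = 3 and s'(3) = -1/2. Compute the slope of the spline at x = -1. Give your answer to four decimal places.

Write M_i for s''(x_i). With h_i = 1, 2, 1, 1 and divided differences Δ_i = -6, 2, 3, 6, the continuity of s' gives the tridiagonal system
  1·M_0 + 6·M_1 + 2·M_2 = 6(Δ_1 - Δ_0) = 48
  2·M_1 + 6·M_2 + 1·M_3 = 6(Δ_2 - Δ_1) = 6
  1·M_2 + 4·M_3 + 1·M_4 = 6(Δ_3 - Δ_2) = 18
Clamped end conditions give two more equations: 2h_0·M_0 + h_0·M_1 = 6(Δ_0 - s'(-2)) = -54 and h_3·M_3 + 2h_3·M_4 = 6(s'(3) - Δ_3) = -39.
Solving: M_0 = -2239/64, M_1 = 511/32, M_2 = -821/128, M_3 = 803/64, M_4 = -3299/128.
On [-1, 1], s'(x) = b_1 + 2c_1·(x + 1) + 3d_1·(x + 1)² with b_1 = Δ_1 - h_1(2M_1 + M_2)/6 = -833/128, c_1 = M_1/2 = 511/64, d_1 = (M_2 - M_1)/(6h_1) = -955/512. So s'(-1) = -833/128.

-6.5078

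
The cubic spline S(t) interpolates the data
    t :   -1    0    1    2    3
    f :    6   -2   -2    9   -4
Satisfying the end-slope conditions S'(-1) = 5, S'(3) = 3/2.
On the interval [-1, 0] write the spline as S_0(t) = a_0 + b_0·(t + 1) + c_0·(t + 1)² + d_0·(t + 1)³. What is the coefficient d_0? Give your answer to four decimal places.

With M_i denoting the second derivative at x_i, h_i = 1, 1, 1, 1, and Δ_i = (y_(i+1) − y_i)/h_i = -8, 0, 11, -13:
  1·M_0 + 4·M_1 + 1·M_2 = 6(Δ_1 - Δ_0) = 48
  1·M_1 + 4·M_2 + 1·M_3 = 6(Δ_2 - Δ_1) = 66
  1·M_2 + 4·M_3 + 1·M_4 = 6(Δ_3 - Δ_2) = -144
Clamped end conditions give two more equations: 2h_0·M_0 + h_0·M_1 = 6(Δ_0 - S'(-1)) = -78 and h_3·M_3 + 2h_3·M_4 = 6(S'(3) - Δ_3) = 87.
Forward elimination and back-substitution give M_0 = -2659/56, M_1 = 475/28, M_2 = 221/8, M_3 = -1721/28, M_4 = 4157/56.
On [-1, 0], with S_0(t) = a_0 + b_0·(t + 1) + c_0·(t + 1)² + d_0·(t + 1)³: c_0 = M_0/2 = -2659/112, d_0 = (M_1 - M_0)/(6h_0) = 1203/112, b_0 = Δ_0 - h_0(2M_0 + M_1)/6 = 5.

10.7411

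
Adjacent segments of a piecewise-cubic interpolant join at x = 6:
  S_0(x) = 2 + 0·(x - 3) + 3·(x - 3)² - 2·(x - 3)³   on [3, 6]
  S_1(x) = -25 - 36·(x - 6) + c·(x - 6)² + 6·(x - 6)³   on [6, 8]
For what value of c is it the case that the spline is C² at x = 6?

-15

S_0''(x) = 6 - 12·(x - 3), so S_0''(6) = -30. On the right, S_1''(6) = 2c, so c = -15.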